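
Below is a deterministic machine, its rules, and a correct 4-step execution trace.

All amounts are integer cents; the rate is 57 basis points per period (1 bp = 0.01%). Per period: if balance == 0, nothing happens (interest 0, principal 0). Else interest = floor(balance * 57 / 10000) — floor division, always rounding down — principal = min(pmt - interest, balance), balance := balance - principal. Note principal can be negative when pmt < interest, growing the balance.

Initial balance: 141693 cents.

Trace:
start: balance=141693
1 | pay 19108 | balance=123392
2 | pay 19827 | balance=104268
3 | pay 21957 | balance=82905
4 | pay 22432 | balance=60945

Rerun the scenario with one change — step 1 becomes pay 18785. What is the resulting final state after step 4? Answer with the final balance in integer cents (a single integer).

(re-executing from step 1 with the substitution; state before step 1: balance=141693)
1 | pay 18785 | balance=123715
2 | pay 19827 | balance=104593
3 | pay 21957 | balance=83232
4 | pay 22432 | balance=61274

61274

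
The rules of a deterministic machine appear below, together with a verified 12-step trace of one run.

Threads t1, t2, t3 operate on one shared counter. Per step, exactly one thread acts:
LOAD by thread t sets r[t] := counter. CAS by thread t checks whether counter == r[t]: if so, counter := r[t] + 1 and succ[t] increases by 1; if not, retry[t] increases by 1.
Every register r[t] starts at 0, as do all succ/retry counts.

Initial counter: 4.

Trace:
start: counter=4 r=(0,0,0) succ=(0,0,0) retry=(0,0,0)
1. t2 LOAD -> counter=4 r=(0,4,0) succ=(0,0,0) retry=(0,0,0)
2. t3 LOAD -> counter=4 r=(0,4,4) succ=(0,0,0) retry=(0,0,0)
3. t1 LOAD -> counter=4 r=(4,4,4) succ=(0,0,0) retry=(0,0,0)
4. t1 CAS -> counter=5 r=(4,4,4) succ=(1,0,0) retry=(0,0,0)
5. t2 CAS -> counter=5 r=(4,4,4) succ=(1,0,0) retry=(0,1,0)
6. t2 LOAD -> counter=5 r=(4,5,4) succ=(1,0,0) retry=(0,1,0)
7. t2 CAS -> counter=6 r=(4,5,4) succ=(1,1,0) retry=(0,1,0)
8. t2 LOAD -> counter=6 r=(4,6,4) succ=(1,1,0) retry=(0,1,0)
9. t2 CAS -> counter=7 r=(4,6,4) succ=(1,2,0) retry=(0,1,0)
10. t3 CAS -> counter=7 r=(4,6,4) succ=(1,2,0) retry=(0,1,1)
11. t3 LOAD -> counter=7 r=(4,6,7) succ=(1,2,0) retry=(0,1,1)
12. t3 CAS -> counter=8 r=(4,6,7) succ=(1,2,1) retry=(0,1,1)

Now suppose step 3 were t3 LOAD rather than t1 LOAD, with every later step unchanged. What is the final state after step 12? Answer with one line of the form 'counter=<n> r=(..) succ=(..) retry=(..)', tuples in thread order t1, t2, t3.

counter=8 r=(0,6,7) succ=(0,3,1) retry=(1,0,1)

(re-executing from step 3 with the substitution; state before step 3: counter=4 r=(0,4,4) succ=(0,0,0) retry=(0,0,0))
3. t3 LOAD -> counter=4 r=(0,4,4) succ=(0,0,0) retry=(0,0,0)
4. t1 CAS -> counter=4 r=(0,4,4) succ=(0,0,0) retry=(1,0,0)
5. t2 CAS -> counter=5 r=(0,4,4) succ=(0,1,0) retry=(1,0,0)
6. t2 LOAD -> counter=5 r=(0,5,4) succ=(0,1,0) retry=(1,0,0)
7. t2 CAS -> counter=6 r=(0,5,4) succ=(0,2,0) retry=(1,0,0)
8. t2 LOAD -> counter=6 r=(0,6,4) succ=(0,2,0) retry=(1,0,0)
9. t2 CAS -> counter=7 r=(0,6,4) succ=(0,3,0) retry=(1,0,0)
10. t3 CAS -> counter=7 r=(0,6,4) succ=(0,3,0) retry=(1,0,1)
11. t3 LOAD -> counter=7 r=(0,6,7) succ=(0,3,0) retry=(1,0,1)
12. t3 CAS -> counter=8 r=(0,6,7) succ=(0,3,1) retry=(1,0,1)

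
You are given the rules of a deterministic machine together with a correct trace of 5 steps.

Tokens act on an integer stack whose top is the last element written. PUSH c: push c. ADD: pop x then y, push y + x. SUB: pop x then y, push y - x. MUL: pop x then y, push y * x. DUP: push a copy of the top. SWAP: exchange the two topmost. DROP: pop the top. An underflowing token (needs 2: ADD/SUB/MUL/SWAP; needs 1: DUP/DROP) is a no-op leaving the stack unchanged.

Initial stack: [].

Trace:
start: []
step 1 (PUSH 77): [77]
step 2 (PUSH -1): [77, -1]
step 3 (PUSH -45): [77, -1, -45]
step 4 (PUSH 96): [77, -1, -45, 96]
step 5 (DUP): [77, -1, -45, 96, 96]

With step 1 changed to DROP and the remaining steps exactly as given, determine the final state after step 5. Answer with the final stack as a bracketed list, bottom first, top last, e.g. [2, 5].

[-1, -45, 96, 96]

(re-executing from step 1 with the substitution; state before step 1: [])
step 1 (DROP): []
step 2 (PUSH -1): [-1]
step 3 (PUSH -45): [-1, -45]
step 4 (PUSH 96): [-1, -45, 96]
step 5 (DUP): [-1, -45, 96, 96]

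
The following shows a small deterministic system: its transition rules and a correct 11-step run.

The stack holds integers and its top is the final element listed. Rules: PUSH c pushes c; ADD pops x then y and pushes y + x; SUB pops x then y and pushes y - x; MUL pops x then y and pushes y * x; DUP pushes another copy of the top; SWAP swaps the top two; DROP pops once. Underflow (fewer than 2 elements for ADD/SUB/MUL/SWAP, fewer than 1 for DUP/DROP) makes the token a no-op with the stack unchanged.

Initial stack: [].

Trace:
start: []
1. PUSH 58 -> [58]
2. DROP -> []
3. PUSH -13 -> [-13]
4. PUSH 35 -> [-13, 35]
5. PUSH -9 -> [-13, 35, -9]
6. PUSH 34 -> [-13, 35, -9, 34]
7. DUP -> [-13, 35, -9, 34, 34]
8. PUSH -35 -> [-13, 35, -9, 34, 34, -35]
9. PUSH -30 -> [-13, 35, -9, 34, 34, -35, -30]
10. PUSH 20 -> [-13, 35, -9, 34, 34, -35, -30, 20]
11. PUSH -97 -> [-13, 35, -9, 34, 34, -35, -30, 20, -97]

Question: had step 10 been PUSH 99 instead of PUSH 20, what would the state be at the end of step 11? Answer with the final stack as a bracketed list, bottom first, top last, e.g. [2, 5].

[-13, 35, -9, 34, 34, -35, -30, 99, -97]

(re-executing from step 10 with the substitution; state before step 10: [-13, 35, -9, 34, 34, -35, -30])
10. PUSH 99 -> [-13, 35, -9, 34, 34, -35, -30, 99]
11. PUSH -97 -> [-13, 35, -9, 34, 34, -35, -30, 99, -97]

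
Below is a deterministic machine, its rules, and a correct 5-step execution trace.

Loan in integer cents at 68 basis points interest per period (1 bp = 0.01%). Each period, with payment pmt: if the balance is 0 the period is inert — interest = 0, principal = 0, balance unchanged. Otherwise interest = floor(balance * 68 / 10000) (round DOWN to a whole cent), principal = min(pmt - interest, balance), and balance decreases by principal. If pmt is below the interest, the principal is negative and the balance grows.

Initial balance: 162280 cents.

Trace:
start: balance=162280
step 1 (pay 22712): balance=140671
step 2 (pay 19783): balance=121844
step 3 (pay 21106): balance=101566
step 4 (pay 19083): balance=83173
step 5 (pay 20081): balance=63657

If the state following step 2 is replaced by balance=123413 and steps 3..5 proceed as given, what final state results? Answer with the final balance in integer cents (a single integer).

65259

state after step 2 := balance=123413
step 3 (pay 21106): balance=103146
step 4 (pay 19083): balance=84764
step 5 (pay 20081): balance=65259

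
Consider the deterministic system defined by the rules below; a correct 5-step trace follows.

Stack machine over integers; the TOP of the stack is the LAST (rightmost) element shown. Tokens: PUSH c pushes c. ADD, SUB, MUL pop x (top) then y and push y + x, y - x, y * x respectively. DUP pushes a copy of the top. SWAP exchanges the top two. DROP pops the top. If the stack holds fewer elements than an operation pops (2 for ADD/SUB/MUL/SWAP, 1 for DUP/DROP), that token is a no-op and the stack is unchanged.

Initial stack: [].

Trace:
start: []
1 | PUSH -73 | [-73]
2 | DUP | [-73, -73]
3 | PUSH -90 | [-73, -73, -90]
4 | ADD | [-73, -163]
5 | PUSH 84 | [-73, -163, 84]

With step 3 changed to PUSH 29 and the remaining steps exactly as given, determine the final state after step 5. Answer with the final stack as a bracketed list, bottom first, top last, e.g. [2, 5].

[-73, -44, 84]

(re-executing from step 3 with the substitution; state before step 3: [-73, -73])
3 | PUSH 29 | [-73, -73, 29]
4 | ADD | [-73, -44]
5 | PUSH 84 | [-73, -44, 84]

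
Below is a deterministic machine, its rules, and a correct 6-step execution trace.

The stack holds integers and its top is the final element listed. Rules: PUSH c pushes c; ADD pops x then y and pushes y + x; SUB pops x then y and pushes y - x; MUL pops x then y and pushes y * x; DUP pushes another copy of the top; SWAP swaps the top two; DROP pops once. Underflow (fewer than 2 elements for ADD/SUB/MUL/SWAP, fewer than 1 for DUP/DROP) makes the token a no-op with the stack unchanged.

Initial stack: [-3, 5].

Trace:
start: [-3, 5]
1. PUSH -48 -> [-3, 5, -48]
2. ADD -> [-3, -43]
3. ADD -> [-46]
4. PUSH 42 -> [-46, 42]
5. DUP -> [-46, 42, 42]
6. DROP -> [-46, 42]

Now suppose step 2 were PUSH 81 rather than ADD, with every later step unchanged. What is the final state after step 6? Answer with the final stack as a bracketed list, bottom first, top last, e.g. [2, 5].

[-3, 5, 33, 42]

(re-executing from step 2 with the substitution; state before step 2: [-3, 5, -48])
2. PUSH 81 -> [-3, 5, -48, 81]
3. ADD -> [-3, 5, 33]
4. PUSH 42 -> [-3, 5, 33, 42]
5. DUP -> [-3, 5, 33, 42, 42]
6. DROP -> [-3, 5, 33, 42]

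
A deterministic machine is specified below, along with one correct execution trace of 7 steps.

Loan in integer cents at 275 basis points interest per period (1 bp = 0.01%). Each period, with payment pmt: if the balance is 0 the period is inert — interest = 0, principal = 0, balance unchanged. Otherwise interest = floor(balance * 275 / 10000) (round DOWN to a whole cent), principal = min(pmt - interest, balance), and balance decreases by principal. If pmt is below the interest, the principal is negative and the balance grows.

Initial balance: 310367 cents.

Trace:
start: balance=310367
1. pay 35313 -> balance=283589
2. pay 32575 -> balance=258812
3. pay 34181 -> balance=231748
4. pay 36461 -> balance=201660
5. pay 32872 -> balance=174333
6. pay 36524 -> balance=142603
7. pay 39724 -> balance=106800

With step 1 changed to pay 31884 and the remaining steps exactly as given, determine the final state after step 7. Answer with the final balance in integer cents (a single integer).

110834

(re-executing from step 1 with the substitution; state before step 1: balance=310367)
1. pay 31884 -> balance=287018
2. pay 32575 -> balance=262335
3. pay 34181 -> balance=235368
4. pay 36461 -> balance=205379
5. pay 32872 -> balance=178154
6. pay 36524 -> balance=146529
7. pay 39724 -> balance=110834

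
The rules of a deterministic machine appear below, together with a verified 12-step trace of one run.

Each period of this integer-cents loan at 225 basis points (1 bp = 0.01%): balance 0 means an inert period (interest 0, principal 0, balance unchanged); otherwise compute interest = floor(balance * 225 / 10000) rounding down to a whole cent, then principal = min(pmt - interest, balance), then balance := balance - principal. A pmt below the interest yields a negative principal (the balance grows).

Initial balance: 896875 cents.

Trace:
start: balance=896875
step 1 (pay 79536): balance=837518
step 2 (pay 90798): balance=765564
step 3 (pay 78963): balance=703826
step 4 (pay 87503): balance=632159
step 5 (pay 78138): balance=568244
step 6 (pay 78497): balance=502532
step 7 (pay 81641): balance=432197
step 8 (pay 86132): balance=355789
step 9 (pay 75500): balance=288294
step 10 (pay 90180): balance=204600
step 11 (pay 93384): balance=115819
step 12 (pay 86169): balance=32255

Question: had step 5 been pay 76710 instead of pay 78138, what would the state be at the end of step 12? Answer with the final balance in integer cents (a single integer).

(re-executing from step 5 with the substitution; state before step 5: balance=632159)
step 5 (pay 76710): balance=569672
step 6 (pay 78497): balance=503992
step 7 (pay 81641): balance=433690
step 8 (pay 86132): balance=357316
step 9 (pay 75500): balance=289855
step 10 (pay 90180): balance=206196
step 11 (pay 93384): balance=117451
step 12 (pay 86169): balance=33924

33924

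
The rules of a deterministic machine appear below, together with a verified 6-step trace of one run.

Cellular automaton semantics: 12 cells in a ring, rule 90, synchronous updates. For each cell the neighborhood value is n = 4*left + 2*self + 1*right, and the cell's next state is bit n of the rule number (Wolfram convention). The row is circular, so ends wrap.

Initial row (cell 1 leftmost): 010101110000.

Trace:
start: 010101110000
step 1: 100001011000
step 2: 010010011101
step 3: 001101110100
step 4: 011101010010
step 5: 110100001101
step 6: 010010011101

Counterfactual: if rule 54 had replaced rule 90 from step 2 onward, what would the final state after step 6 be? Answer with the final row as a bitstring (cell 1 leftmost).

000000001100

(re-executing steps 2..6 under rule 54; state before step 2: 100001011000)
step 2: 110011100101
step 3: 001100011110
step 4: 010010100001
step 5: 111111110011
step 6: 000000001100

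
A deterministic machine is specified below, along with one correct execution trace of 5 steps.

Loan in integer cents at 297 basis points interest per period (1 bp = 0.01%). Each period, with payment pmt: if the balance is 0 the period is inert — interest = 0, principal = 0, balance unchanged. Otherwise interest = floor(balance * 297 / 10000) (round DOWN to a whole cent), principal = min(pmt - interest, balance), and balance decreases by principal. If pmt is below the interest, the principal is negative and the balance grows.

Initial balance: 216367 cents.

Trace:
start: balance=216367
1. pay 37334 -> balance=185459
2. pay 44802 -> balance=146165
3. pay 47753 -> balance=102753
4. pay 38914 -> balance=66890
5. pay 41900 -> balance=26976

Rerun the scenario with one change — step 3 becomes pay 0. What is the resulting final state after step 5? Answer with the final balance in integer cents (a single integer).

(re-executing from step 3 with the substitution; state before step 3: balance=146165)
3. pay 0 -> balance=150506
4. pay 38914 -> balance=116062
5. pay 41900 -> balance=77609

77609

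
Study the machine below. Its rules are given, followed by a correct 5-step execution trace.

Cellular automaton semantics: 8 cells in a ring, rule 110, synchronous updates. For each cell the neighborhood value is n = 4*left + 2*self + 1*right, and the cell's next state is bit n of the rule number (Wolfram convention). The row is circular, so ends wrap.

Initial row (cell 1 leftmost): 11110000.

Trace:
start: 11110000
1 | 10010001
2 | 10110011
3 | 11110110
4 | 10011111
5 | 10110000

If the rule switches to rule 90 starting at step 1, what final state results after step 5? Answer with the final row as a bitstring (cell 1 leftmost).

00000000

(re-executing steps 1..5 under rule 90; state before step 1: 11110000)
1 | 10011001
2 | 11111111
3 | 00000000
4 | 00000000
5 | 00000000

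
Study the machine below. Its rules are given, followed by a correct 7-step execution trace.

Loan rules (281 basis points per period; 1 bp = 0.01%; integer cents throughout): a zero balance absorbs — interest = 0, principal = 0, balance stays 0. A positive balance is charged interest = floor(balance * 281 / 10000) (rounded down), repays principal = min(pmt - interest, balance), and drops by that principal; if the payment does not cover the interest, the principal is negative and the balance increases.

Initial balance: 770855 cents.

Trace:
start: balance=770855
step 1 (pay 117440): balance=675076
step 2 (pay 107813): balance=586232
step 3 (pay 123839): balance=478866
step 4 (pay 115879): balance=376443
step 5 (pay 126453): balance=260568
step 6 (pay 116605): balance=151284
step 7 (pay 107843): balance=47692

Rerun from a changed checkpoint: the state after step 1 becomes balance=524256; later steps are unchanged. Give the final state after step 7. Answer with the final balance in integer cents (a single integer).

state after step 1 := balance=524256
step 2 (pay 107813): balance=431174
step 3 (pay 123839): balance=319450
step 4 (pay 115879): balance=212547
step 5 (pay 126453): balance=92066
step 6 (pay 116605): balance=0
step 7 (pay 107843): balance=0

0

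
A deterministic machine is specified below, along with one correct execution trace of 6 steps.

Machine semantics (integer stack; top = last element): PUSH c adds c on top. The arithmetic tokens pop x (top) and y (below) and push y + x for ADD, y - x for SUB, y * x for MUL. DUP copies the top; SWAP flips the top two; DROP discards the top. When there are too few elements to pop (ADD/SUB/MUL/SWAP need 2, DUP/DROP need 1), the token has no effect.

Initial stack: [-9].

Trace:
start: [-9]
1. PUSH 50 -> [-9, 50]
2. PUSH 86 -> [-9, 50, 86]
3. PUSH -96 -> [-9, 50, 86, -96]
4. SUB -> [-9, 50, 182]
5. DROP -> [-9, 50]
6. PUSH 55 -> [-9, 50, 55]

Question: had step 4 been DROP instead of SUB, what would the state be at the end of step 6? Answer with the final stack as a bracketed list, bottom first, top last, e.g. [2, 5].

(re-executing from step 4 with the substitution; state before step 4: [-9, 50, 86, -96])
4. DROP -> [-9, 50, 86]
5. DROP -> [-9, 50]
6. PUSH 55 -> [-9, 50, 55]

[-9, 50, 55]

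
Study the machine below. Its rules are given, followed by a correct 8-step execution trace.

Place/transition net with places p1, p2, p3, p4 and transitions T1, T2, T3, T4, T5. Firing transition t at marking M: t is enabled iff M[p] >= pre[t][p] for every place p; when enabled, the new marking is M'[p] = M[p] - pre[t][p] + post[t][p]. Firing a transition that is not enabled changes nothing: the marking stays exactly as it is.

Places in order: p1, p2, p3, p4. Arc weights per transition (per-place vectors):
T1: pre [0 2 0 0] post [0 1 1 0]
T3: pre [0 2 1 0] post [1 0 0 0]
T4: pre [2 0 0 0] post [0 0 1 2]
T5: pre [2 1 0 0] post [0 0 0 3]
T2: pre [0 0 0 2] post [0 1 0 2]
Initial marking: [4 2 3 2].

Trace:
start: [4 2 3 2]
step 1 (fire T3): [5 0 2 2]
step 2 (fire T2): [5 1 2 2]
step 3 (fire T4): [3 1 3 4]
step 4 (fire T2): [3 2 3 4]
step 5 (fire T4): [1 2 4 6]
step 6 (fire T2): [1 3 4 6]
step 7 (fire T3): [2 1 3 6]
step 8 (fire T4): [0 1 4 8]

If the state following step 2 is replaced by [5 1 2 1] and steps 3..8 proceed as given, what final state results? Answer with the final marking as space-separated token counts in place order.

0 1 4 7

state after step 2 := [5 1 2 1]
step 3 (fire T4): [3 1 3 3]
step 4 (fire T2): [3 2 3 3]
step 5 (fire T4): [1 2 4 5]
step 6 (fire T2): [1 3 4 5]
step 7 (fire T3): [2 1 3 5]
step 8 (fire T4): [0 1 4 7]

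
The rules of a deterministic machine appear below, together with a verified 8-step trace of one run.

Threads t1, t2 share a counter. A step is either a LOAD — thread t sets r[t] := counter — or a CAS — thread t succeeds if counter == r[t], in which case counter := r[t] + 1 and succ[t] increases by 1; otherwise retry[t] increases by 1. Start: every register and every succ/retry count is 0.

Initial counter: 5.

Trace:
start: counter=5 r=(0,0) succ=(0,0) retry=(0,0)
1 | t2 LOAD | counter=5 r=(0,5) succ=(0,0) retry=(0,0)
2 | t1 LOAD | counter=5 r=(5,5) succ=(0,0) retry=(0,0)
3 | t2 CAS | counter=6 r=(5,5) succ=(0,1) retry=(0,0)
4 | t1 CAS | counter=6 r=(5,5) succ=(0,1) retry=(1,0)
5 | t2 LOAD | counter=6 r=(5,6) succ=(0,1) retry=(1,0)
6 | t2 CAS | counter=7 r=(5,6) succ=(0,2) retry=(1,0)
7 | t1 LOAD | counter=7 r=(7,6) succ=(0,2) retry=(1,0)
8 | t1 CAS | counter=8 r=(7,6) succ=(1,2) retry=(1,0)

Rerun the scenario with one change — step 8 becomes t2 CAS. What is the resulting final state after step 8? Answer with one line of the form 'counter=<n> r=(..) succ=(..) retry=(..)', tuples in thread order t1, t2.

(re-executing from step 8 with the substitution; state before step 8: counter=7 r=(7,6) succ=(0,2) retry=(1,0))
8 | t2 CAS | counter=7 r=(7,6) succ=(0,2) retry=(1,1)

counter=7 r=(7,6) succ=(0,2) retry=(1,1)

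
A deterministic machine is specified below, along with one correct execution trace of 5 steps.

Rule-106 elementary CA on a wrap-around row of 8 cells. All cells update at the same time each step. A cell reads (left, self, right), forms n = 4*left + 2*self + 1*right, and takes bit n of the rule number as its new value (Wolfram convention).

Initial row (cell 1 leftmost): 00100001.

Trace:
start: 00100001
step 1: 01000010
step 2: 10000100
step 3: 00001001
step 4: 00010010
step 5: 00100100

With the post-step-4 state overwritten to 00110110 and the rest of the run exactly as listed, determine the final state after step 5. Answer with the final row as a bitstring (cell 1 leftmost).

01111110

state after step 4 := 00110110
step 5: 01111110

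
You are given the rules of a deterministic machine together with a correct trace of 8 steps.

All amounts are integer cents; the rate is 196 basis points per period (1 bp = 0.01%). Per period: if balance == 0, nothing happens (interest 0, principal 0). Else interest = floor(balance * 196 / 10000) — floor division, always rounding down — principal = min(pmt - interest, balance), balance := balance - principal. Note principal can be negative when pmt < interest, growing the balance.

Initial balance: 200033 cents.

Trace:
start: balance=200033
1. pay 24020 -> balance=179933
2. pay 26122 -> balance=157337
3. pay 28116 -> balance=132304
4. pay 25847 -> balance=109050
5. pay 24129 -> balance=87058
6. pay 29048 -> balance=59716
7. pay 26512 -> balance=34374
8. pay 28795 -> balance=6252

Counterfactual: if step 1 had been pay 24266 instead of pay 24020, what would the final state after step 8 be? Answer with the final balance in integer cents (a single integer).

5971

(re-executing from step 1 with the substitution; state before step 1: balance=200033)
1. pay 24266 -> balance=179687
2. pay 26122 -> balance=157086
3. pay 28116 -> balance=132048
4. pay 25847 -> balance=108789
5. pay 24129 -> balance=86792
6. pay 29048 -> balance=59445
7. pay 26512 -> balance=34098
8. pay 28795 -> balance=5971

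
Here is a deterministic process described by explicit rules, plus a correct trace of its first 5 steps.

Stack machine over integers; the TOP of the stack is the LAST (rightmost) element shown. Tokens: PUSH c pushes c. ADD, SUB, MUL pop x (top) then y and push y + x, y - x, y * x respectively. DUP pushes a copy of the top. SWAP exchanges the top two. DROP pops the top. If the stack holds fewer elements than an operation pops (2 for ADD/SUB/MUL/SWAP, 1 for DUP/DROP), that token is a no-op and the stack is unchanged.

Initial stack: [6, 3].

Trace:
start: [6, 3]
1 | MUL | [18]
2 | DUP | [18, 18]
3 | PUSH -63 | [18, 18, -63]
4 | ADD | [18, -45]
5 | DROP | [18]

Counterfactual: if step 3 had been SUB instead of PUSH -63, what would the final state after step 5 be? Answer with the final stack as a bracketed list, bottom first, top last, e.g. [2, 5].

(re-executing from step 3 with the substitution; state before step 3: [18, 18])
3 | SUB | [0]
4 | ADD | [0]
5 | DROP | []

[]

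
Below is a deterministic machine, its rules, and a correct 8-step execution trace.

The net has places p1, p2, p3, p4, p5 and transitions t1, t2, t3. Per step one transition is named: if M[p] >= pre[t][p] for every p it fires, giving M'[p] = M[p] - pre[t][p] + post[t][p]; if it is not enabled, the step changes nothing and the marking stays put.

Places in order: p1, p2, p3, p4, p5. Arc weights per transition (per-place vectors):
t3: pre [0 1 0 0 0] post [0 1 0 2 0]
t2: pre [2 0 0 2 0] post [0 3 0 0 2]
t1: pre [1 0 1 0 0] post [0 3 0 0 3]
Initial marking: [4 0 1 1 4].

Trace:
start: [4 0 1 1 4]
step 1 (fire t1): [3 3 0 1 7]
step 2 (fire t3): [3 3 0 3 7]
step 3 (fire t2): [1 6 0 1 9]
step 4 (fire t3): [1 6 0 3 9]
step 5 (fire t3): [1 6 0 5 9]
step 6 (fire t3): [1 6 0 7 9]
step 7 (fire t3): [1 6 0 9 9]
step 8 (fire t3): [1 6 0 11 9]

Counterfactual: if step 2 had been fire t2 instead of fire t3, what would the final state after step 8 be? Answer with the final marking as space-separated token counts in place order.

3 3 0 11 7

(re-executing from step 2 with the substitution; state before step 2: [3 3 0 1 7])
step 2 (fire t2): [3 3 0 1 7]
step 3 (fire t2): [3 3 0 1 7]
step 4 (fire t3): [3 3 0 3 7]
step 5 (fire t3): [3 3 0 5 7]
step 6 (fire t3): [3 3 0 7 7]
step 7 (fire t3): [3 3 0 9 7]
step 8 (fire t3): [3 3 0 11 7]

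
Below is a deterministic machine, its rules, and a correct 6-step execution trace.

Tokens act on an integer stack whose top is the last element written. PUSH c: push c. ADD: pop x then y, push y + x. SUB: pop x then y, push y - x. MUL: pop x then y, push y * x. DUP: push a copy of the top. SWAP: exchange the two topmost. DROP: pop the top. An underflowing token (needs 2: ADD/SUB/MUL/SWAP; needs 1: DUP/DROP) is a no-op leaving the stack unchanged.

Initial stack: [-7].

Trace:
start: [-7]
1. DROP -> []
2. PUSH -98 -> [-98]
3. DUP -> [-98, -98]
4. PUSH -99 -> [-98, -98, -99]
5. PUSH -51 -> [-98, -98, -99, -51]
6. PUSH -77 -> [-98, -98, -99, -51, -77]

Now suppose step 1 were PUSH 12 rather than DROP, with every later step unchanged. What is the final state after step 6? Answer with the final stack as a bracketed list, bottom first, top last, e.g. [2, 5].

[-7, 12, -98, -98, -99, -51, -77]

(re-executing from step 1 with the substitution; state before step 1: [-7])
1. PUSH 12 -> [-7, 12]
2. PUSH -98 -> [-7, 12, -98]
3. DUP -> [-7, 12, -98, -98]
4. PUSH -99 -> [-7, 12, -98, -98, -99]
5. PUSH -51 -> [-7, 12, -98, -98, -99, -51]
6. PUSH -77 -> [-7, 12, -98, -98, -99, -51, -77]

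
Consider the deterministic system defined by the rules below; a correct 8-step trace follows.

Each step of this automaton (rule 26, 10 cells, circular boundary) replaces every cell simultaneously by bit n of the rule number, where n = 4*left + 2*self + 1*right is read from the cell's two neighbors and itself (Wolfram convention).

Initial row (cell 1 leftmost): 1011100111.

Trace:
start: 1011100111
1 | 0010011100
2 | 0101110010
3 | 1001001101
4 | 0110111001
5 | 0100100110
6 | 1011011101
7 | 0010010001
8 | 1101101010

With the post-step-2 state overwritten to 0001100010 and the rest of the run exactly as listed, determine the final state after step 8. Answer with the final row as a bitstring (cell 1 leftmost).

1010100101

state after step 2 := 0001100010
3 | 0011010101
4 | 1110000000
5 | 1001000001
6 | 0110100011
7 | 0100010110
8 | 1010100101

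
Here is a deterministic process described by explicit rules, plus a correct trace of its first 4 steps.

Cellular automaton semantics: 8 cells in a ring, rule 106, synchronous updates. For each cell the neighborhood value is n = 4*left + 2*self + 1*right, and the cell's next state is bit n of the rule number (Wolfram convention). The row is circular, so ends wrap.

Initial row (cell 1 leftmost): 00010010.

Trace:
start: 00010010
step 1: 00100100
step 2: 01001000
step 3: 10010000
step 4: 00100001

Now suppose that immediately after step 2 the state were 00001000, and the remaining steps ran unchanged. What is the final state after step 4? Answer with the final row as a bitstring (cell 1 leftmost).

state after step 2 := 00001000
step 3: 00010000
step 4: 00100000

00100000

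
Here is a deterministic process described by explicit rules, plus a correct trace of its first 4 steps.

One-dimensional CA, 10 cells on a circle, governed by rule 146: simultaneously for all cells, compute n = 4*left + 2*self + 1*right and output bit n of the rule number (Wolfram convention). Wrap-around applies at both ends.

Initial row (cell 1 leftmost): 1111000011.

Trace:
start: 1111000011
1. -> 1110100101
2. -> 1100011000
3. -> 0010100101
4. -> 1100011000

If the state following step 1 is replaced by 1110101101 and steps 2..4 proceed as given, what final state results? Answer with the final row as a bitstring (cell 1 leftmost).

state after step 1 := 1110101101
2. -> 1100000000
3. -> 0010000001
4. -> 1101000010

1101000010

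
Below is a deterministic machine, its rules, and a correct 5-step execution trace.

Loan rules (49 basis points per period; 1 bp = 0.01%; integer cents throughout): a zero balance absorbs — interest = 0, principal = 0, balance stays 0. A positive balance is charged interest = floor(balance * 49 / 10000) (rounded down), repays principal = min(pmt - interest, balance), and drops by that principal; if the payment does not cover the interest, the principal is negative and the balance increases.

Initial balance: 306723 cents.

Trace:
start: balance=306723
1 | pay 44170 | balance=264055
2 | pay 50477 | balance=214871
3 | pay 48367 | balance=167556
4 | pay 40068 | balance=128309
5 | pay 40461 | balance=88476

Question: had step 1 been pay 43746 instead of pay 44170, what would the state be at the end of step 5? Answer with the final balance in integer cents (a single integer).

(re-executing from step 1 with the substitution; state before step 1: balance=306723)
1 | pay 43746 | balance=264479
2 | pay 50477 | balance=215297
3 | pay 48367 | balance=167984
4 | pay 40068 | balance=128739
5 | pay 40461 | balance=88908

88908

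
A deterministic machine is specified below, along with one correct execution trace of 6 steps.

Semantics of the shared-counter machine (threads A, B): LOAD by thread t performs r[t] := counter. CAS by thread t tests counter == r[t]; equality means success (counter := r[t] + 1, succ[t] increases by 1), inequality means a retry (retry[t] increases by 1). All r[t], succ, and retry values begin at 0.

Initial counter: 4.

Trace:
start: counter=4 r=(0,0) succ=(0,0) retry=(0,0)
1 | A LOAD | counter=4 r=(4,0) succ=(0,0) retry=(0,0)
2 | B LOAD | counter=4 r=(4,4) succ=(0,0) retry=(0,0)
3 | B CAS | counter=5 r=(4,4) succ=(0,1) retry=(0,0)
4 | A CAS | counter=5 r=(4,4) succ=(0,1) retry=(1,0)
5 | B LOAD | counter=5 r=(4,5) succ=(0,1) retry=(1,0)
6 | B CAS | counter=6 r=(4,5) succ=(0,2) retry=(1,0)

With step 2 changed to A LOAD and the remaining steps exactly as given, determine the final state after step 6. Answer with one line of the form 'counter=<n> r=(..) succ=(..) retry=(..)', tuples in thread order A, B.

(re-executing from step 2 with the substitution; state before step 2: counter=4 r=(4,0) succ=(0,0) retry=(0,0))
2 | A LOAD | counter=4 r=(4,0) succ=(0,0) retry=(0,0)
3 | B CAS | counter=4 r=(4,0) succ=(0,0) retry=(0,1)
4 | A CAS | counter=5 r=(4,0) succ=(1,0) retry=(0,1)
5 | B LOAD | counter=5 r=(4,5) succ=(1,0) retry=(0,1)
6 | B CAS | counter=6 r=(4,5) succ=(1,1) retry=(0,1)

counter=6 r=(4,5) succ=(1,1) retry=(0,1)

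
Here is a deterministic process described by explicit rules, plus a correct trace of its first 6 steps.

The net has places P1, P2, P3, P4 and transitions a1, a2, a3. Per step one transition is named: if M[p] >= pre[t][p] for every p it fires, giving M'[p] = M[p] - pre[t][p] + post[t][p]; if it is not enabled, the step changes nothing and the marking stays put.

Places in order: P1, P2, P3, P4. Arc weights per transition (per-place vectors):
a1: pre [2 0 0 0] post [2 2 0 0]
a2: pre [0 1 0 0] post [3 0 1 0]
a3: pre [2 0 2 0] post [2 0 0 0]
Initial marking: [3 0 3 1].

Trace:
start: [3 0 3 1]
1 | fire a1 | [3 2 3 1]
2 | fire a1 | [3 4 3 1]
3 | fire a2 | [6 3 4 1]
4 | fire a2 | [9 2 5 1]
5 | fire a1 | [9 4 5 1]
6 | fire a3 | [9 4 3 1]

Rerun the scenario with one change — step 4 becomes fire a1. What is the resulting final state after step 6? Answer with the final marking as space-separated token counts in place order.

6 7 2 1

(re-executing from step 4 with the substitution; state before step 4: [6 3 4 1])
4 | fire a1 | [6 5 4 1]
5 | fire a1 | [6 7 4 1]
6 | fire a3 | [6 7 2 1]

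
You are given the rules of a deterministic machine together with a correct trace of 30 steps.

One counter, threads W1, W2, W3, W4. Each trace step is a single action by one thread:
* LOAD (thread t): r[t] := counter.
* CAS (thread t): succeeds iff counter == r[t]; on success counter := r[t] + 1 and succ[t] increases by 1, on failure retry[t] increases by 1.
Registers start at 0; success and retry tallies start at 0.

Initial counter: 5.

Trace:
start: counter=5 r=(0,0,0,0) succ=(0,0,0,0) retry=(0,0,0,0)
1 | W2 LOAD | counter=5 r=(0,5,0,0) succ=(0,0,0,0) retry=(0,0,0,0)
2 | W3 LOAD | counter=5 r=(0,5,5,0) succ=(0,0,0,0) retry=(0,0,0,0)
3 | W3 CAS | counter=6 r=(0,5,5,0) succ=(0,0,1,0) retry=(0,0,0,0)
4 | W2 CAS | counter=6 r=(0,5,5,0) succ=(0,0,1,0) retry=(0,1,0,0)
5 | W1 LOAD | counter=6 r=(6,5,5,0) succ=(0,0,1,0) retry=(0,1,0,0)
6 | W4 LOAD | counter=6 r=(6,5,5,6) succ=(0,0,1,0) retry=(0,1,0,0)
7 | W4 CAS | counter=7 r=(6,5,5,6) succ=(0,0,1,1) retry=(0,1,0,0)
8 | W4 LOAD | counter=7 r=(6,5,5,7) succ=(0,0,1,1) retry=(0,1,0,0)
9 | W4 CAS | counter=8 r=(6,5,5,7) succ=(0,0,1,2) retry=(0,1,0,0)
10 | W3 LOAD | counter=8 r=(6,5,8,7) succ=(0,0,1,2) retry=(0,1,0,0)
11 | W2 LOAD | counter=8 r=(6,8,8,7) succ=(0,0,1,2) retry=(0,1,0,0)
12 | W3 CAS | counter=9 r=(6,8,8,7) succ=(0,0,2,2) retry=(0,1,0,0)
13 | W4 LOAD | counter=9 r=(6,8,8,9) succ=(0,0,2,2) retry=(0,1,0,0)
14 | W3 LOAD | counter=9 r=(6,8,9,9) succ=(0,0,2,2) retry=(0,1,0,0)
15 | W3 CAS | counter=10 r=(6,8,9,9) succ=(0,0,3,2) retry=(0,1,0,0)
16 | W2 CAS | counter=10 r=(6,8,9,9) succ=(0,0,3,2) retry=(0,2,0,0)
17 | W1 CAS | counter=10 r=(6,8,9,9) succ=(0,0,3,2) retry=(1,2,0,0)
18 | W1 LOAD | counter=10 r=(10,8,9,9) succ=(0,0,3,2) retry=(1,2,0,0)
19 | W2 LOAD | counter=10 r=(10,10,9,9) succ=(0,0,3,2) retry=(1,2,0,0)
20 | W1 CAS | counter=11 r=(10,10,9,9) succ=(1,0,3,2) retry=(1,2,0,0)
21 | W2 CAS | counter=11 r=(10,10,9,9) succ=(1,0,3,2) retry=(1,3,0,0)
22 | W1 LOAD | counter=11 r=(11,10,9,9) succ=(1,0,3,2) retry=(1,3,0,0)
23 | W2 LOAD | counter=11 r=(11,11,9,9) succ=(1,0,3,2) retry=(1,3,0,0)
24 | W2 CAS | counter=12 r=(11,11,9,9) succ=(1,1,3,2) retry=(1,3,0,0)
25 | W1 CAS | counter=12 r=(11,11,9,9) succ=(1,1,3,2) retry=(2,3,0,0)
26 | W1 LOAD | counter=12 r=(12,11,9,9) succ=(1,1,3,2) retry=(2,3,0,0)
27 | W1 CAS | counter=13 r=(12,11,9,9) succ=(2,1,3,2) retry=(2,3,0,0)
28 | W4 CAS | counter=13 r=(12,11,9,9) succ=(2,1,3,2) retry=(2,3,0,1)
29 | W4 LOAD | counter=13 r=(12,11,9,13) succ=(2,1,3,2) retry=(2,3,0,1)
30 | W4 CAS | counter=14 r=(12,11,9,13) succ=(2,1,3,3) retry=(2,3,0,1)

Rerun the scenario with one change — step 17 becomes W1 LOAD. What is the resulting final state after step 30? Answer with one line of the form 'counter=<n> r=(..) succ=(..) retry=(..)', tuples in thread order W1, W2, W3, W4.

(re-executing from step 17 with the substitution; state before step 17: counter=10 r=(6,8,9,9) succ=(0,0,3,2) retry=(0,2,0,0))
17 | W1 LOAD | counter=10 r=(10,8,9,9) succ=(0,0,3,2) retry=(0,2,0,0)
18 | W1 LOAD | counter=10 r=(10,8,9,9) succ=(0,0,3,2) retry=(0,2,0,0)
19 | W2 LOAD | counter=10 r=(10,10,9,9) succ=(0,0,3,2) retry=(0,2,0,0)
20 | W1 CAS | counter=11 r=(10,10,9,9) succ=(1,0,3,2) retry=(0,2,0,0)
21 | W2 CAS | counter=11 r=(10,10,9,9) succ=(1,0,3,2) retry=(0,3,0,0)
22 | W1 LOAD | counter=11 r=(11,10,9,9) succ=(1,0,3,2) retry=(0,3,0,0)
23 | W2 LOAD | counter=11 r=(11,11,9,9) succ=(1,0,3,2) retry=(0,3,0,0)
24 | W2 CAS | counter=12 r=(11,11,9,9) succ=(1,1,3,2) retry=(0,3,0,0)
25 | W1 CAS | counter=12 r=(11,11,9,9) succ=(1,1,3,2) retry=(1,3,0,0)
26 | W1 LOAD | counter=12 r=(12,11,9,9) succ=(1,1,3,2) retry=(1,3,0,0)
27 | W1 CAS | counter=13 r=(12,11,9,9) succ=(2,1,3,2) retry=(1,3,0,0)
28 | W4 CAS | counter=13 r=(12,11,9,9) succ=(2,1,3,2) retry=(1,3,0,1)
29 | W4 LOAD | counter=13 r=(12,11,9,13) succ=(2,1,3,2) retry=(1,3,0,1)
30 | W4 CAS | counter=14 r=(12,11,9,13) succ=(2,1,3,3) retry=(1,3,0,1)

counter=14 r=(12,11,9,13) succ=(2,1,3,3) retry=(1,3,0,1)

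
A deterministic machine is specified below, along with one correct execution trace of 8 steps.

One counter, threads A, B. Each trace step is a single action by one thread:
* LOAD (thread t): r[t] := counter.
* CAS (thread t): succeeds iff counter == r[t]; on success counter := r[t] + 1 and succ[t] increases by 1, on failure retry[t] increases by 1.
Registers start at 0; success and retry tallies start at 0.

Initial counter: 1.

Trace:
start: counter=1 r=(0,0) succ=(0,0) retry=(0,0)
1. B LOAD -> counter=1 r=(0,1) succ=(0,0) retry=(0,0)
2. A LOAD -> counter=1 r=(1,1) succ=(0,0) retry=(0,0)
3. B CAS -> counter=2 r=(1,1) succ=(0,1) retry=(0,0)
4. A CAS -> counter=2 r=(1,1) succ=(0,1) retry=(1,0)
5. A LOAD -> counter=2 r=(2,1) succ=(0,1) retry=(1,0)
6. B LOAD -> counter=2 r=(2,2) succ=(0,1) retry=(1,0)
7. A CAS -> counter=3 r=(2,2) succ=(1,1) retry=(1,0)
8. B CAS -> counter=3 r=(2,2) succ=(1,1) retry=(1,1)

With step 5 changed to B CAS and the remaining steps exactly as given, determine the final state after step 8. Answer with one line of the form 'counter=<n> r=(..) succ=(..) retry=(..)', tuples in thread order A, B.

(re-executing from step 5 with the substitution; state before step 5: counter=2 r=(1,1) succ=(0,1) retry=(1,0))
5. B CAS -> counter=2 r=(1,1) succ=(0,1) retry=(1,1)
6. B LOAD -> counter=2 r=(1,2) succ=(0,1) retry=(1,1)
7. A CAS -> counter=2 r=(1,2) succ=(0,1) retry=(2,1)
8. B CAS -> counter=3 r=(1,2) succ=(0,2) retry=(2,1)

counter=3 r=(1,2) succ=(0,2) retry=(2,1)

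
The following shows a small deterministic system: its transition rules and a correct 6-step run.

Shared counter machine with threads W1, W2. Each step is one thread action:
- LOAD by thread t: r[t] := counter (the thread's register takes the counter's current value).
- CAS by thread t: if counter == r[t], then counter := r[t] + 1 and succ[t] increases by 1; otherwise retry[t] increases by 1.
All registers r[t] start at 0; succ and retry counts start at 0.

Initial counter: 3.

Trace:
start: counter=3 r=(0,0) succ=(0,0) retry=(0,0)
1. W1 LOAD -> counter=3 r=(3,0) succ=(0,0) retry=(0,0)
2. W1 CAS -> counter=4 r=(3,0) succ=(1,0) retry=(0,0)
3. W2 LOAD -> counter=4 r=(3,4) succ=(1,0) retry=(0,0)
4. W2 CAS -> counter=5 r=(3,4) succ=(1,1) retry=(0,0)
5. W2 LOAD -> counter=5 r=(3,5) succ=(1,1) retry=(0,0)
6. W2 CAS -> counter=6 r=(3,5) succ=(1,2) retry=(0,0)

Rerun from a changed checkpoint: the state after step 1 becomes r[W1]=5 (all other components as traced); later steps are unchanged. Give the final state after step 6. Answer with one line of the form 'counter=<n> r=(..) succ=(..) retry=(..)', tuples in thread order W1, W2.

counter=5 r=(5,4) succ=(0,2) retry=(1,0)

state after step 1 := counter=3 r=(5,0) succ=(0,0) retry=(0,0)
2. W1 CAS -> counter=3 r=(5,0) succ=(0,0) retry=(1,0)
3. W2 LOAD -> counter=3 r=(5,3) succ=(0,0) retry=(1,0)
4. W2 CAS -> counter=4 r=(5,3) succ=(0,1) retry=(1,0)
5. W2 LOAD -> counter=4 r=(5,4) succ=(0,1) retry=(1,0)
6. W2 CAS -> counter=5 r=(5,4) succ=(0,2) retry=(1,0)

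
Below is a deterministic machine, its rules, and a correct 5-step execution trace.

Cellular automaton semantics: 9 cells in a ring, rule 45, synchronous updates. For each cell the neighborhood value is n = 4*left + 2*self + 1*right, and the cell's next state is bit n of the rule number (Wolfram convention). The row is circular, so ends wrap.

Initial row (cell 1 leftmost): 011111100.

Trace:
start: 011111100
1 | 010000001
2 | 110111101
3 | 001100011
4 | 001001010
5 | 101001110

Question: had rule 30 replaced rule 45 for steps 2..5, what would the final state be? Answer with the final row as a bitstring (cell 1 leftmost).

000100001

(re-executing steps 2..5 under rule 30; state before step 2: 010000001)
2 | 011000011
3 | 010100110
4 | 110111101
5 | 000100001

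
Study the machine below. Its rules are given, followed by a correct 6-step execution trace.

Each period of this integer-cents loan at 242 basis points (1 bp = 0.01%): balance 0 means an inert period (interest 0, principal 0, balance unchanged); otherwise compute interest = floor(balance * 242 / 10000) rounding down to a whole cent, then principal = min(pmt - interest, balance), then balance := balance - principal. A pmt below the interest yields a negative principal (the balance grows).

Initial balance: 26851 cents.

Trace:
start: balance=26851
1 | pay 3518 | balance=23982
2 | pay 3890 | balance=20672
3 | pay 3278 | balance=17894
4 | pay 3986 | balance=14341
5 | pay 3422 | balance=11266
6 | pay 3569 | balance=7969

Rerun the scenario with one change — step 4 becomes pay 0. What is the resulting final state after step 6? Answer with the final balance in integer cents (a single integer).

(re-executing from step 4 with the substitution; state before step 4: balance=17894)
4 | pay 0 | balance=18327
5 | pay 3422 | balance=15348
6 | pay 3569 | balance=12150

12150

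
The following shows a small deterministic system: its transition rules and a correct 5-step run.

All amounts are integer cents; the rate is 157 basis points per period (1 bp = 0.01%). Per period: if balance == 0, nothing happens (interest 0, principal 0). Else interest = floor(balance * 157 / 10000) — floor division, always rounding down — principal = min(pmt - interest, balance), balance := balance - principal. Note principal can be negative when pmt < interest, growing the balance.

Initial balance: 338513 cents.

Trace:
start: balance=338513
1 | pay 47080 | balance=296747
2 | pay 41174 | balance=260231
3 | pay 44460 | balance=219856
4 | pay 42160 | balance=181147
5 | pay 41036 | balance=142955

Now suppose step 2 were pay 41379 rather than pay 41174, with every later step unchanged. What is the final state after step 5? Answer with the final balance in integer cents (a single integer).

142740

(re-executing from step 2 with the substitution; state before step 2: balance=296747)
2 | pay 41379 | balance=260026
3 | pay 44460 | balance=219648
4 | pay 42160 | balance=180936
5 | pay 41036 | balance=142740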